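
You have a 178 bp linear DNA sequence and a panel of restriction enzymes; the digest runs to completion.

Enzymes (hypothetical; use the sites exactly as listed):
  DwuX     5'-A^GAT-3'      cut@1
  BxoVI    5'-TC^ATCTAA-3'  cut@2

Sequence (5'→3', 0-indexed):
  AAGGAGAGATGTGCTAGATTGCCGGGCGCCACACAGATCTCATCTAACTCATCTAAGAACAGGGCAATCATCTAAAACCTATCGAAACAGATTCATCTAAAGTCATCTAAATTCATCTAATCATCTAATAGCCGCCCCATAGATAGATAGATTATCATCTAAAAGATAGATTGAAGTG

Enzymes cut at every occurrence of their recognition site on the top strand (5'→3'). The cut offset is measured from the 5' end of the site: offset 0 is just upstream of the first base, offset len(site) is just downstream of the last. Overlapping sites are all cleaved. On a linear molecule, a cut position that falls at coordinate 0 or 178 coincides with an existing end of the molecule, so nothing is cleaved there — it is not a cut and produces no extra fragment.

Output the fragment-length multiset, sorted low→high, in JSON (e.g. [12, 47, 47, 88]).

[4,4,4,5,6,7,7,8,8,9,9,10,10,10,19,19,19,20]

Scan for sites:
  DwuX AGAT/1: at [6, 15, 34, 88, 140, 144, 148, 163, 167] ⇒ [7, 16, 35, 89, 141, 145, 149, 164, 168]
  BxoVI TCATCTAA/2: at [39, 48, 67, 92, 102, 112, 120, 154] ⇒ [41, 50, 69, 94, 104, 114, 122, 156]

All cut coordinates (distinct, sorted): [7, 16, 35, 41, 50, 69, 89, 94, 104, 114, 122, 141, 145, 149, 156, 164, 168]

Fragments:
  [0,7): 7 bp
  [7,16): 9 bp
  [16,35): 19 bp
  [35,41): 6 bp
  [41,50): 9 bp
  [50,69): 19 bp
  [69,89): 20 bp
  [89,94): 5 bp
  [94,104): 10 bp
  [104,114): 10 bp
  [114,122): 8 bp
  [122,141): 19 bp
  [141,145): 4 bp
  [145,149): 4 bp
  [149,156): 7 bp
  [156,164): 8 bp
  [164,168): 4 bp
  [168,178): 10 bp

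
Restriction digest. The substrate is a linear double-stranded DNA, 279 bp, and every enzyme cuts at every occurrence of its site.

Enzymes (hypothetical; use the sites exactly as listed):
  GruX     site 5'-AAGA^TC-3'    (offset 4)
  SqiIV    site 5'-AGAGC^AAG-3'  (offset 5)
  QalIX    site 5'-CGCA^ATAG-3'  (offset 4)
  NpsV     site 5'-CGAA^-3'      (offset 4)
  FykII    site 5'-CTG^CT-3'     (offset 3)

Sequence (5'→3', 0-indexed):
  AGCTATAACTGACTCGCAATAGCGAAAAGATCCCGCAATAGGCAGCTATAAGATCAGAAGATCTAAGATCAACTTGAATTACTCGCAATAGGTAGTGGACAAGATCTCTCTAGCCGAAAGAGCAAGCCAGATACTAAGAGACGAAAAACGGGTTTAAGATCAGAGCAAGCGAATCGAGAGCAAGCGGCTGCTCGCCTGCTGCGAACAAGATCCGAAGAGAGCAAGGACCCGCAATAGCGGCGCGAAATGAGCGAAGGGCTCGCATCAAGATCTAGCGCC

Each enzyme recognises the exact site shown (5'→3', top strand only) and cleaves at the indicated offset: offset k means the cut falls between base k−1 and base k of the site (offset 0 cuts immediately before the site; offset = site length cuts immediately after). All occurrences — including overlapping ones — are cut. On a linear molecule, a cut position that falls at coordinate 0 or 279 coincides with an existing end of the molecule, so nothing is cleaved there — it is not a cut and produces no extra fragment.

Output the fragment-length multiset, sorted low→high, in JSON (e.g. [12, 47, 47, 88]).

[4,5,5,6,6,7,7,7,7,7,8,8,8,8,9,9,9,11,13,14,14,15,16,17,18,19,22]

Per-enzyme occurrences:
  GruX AAGATC/4: at [26, 49, 57, 64, 100, 155, 206, 266] ⇒ [30, 53, 61, 68, 104, 159, 210, 270]
  SqiIV AGAGCAAG/5: at [118, 161, 176, 217] ⇒ [123, 166, 181, 222]
  QalIX CGCAATAG/4: at [14, 33, 83, 229] ⇒ [18, 37, 87, 233]
  NpsV CGAA/4: at [22, 114, 141, 169, 201, 212, 242, 251] ⇒ [26, 118, 145, 173, 205, 216, 246, 255]
  FykII CTGCT/3: at [187, 195] ⇒ [190, 198]

All cut coordinates (distinct, sorted): [18, 26, 30, 37, 53, 61, 68, 87, 104, 118, 123, 145, 159, 166, 173, 181, 190, 198, 205, 210, 216, 222, 233, 246, 255, 270]

Fragment lengths:
  [0,18): 18 bp
  [18,26): 8 bp
  [26,30): 4 bp
  [30,37): 7 bp
  [37,53): 16 bp
  [53,61): 8 bp
  [61,68): 7 bp
  [68,87): 19 bp
  [87,104): 17 bp
  [104,118): 14 bp
  [118,123): 5 bp
  [123,145): 22 bp
  [145,159): 14 bp
  [159,166): 7 bp
  [166,173): 7 bp
  [173,181): 8 bp
  [181,190): 9 bp
  [190,198): 8 bp
  [198,205): 7 bp
  [205,210): 5 bp
  [210,216): 6 bp
  [216,222): 6 bp
  [222,233): 11 bp
  [233,246): 13 bp
  [246,255): 9 bp
  [255,270): 15 bp
  [270,279): 9 bp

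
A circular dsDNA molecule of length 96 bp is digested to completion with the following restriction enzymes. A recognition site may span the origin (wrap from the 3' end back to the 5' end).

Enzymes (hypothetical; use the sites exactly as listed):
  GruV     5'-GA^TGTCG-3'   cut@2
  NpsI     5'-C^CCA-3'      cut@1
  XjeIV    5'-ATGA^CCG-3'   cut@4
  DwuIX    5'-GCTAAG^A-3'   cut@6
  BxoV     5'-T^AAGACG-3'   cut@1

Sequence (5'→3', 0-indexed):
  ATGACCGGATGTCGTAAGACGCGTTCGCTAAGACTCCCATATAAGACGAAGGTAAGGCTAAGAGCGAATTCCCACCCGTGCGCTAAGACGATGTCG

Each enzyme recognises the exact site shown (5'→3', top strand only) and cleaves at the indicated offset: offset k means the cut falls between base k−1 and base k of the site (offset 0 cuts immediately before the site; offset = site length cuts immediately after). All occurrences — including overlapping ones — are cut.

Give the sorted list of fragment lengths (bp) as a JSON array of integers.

[3,4,4,5,6,6,9,9,13,17,20]

Scan for sites:
  GruV GATGTCG/2: at [7, 89] ⇒ [9, 91]
  NpsI CCCA/1: at [35, 70] ⇒ [36, 71]
  XjeIV ATGACCG/4: at [0] ⇒ [4]
  DwuIX GCTAAGA/6: at [26, 56, 81] ⇒ [32, 62, 87]
  BxoV TAAGACG/1: at [14, 41, 83] ⇒ [15, 42, 84]

Pooled cuts: [4, 9, 15, 32, 36, 42, 62, 71, 84, 87, 91]

Fragments:
  4→9: 5 bp
  9→15: 6 bp
  15→32: 17 bp
  32→36: 4 bp
  36→42: 6 bp
  42→62: 20 bp
  62→71: 9 bp
  71→84: 13 bp
  84→87: 3 bp
  87→91: 4 bp
  91→4 (wrap): 96-91+4 = 9 bp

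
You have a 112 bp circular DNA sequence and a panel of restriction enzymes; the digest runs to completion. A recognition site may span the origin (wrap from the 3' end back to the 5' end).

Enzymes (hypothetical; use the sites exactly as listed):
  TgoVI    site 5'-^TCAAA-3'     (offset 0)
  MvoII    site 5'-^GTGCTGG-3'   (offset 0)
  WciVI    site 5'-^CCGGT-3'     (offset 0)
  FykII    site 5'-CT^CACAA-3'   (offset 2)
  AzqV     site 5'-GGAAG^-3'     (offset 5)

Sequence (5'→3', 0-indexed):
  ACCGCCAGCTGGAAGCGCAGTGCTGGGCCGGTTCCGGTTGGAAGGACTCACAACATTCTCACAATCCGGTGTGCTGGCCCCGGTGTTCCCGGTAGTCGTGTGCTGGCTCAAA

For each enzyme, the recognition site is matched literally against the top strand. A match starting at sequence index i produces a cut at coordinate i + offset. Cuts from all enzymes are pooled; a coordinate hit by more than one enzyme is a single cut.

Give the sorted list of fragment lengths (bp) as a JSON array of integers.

Scan for sites:
  TgoVI TCAAA/0: at [107] ⇒ [107]
  MvoII GTGCTGG/0: at [19, 70, 99] ⇒ [19, 70, 99]
  WciVI CCGGT/0: at [27, 33, 65, 79, 88] ⇒ [27, 33, 65, 79, 88]
  FykII CTCACAA/2: at [46, 57] ⇒ [48, 59]
  AzqV GGAAG/5: at [10, 39] ⇒ [15, 44]

All cut coordinates (distinct, sorted): [15, 19, 27, 33, 44, 48, 59, 65, 70, 79, 88, 99, 107]

Fragments:
  15→19: 4 bp
  19→27: 8 bp
  27→33: 6 bp
  33→44: 11 bp
  44→48: 4 bp
  48→59: 11 bp
  59→65: 6 bp
  65→70: 5 bp
  70→79: 9 bp
  79→88: 9 bp
  88→99: 11 bp
  99→107: 8 bp
  107→15 (wrap): 112-107+15 = 20 bp

[4,4,5,6,6,8,8,9,9,11,11,11,20]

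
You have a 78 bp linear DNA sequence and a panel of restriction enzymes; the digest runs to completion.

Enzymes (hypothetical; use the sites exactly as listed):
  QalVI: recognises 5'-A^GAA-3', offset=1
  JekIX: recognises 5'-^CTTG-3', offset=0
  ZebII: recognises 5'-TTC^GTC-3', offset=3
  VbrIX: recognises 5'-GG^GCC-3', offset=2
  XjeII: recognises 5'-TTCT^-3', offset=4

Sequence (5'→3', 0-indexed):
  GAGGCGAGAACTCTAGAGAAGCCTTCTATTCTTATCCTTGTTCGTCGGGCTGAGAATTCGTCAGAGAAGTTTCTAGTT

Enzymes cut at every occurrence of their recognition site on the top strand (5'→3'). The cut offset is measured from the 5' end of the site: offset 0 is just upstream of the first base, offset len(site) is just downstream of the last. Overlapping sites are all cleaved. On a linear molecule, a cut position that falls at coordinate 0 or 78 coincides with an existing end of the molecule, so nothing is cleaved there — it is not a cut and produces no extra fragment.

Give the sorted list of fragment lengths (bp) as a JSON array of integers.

[4,4,5,6,6,7,7,9,10,10,10]

Scan for sites:
  QalVI AGAA/1: at [6, 16, 52, 64] ⇒ [7, 17, 53, 65]
  JekIX CTTG/0: at [36] ⇒ [36]
  ZebII TTCGTC/3: at [40, 56] ⇒ [43, 59]
  VbrIX (GGGCC, off=2): no sites
  XjeII TTCT/4: at [23, 28, 70] ⇒ [27, 32, 74]

All cut coordinates (distinct, sorted): [7, 17, 27, 32, 36, 43, 53, 59, 65, 74]

Fragment lengths:
  [0,7): 7 bp
  [7,17): 10 bp
  [17,27): 10 bp
  [27,32): 5 bp
  [32,36): 4 bp
  [36,43): 7 bp
  [43,53): 10 bp
  [53,59): 6 bp
  [59,65): 6 bp
  [65,74): 9 bp
  [74,78): 4 bp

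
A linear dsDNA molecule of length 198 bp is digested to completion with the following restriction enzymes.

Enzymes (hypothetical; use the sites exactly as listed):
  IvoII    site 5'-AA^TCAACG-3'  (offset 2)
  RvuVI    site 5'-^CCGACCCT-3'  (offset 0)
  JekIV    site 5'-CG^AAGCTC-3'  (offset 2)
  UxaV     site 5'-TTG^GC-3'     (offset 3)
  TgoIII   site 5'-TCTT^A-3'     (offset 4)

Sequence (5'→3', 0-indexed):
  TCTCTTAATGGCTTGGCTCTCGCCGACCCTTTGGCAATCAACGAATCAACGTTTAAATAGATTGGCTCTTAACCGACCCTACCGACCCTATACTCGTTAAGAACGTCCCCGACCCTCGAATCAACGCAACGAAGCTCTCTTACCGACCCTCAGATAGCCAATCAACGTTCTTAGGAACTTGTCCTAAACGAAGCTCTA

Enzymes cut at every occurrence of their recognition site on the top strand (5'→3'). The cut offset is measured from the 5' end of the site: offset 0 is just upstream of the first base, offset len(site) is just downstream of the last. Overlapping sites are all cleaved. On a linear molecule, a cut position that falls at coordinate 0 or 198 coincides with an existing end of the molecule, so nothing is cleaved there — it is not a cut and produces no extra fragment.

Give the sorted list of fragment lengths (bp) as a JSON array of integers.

Site scan:
  IvoII AATCAACG/2: at [35, 43, 118, 159] ⇒ [37, 45, 120, 161]
  RvuVI CCGACCCT/0: at [22, 72, 81, 108, 142] ⇒ [22, 72, 81, 108, 142]
  JekIV CGAAGCTC/2: at [129, 188] ⇒ [131, 190]
  UxaV TTGGC/3: at [12, 30, 61] ⇒ [15, 33, 64]
  TgoIII TCTTA/4: at [2, 66, 137, 168] ⇒ [6, 70, 141, 172]

All cut coordinates (distinct, sorted): [6, 15, 22, 33, 37, 45, 64, 70, 72, 81, 108, 120, 131, 141, 142, 161, 172, 190]

Fragment lengths:
  [0,6): 6 bp
  [6,15): 9 bp
  [15,22): 7 bp
  [22,33): 11 bp
  [33,37): 4 bp
  [37,45): 8 bp
  [45,64): 19 bp
  [64,70): 6 bp
  [70,72): 2 bp
  [72,81): 9 bp
  [81,108): 27 bp
  [108,120): 12 bp
  [120,131): 11 bp
  [131,141): 10 bp
  [141,142): 1 bp
  [142,161): 19 bp
  [161,172): 11 bp
  [172,190): 18 bp
  [190,198): 8 bp

[1,2,4,6,6,7,8,8,9,9,10,11,11,11,12,18,19,19,27]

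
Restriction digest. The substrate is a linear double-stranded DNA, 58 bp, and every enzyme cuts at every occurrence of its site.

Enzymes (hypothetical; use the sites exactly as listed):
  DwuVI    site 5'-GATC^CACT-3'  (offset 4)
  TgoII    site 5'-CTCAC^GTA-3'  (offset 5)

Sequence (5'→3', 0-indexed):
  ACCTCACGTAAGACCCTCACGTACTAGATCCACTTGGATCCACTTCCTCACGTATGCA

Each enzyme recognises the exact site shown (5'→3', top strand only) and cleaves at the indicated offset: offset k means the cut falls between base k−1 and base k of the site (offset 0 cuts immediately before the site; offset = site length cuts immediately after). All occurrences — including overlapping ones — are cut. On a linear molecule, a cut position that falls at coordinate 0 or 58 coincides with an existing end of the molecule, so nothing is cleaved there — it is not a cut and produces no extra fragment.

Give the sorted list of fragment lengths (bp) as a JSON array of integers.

[7,7,10,10,11,13]

Scan for sites:
  DwuVI (GATCCACT, off=4): starts [26, 36] → cuts [30, 40]
  TgoII (CTCACGTA, off=5): starts [2, 15, 46] → cuts [7, 20, 51]

Pooled cuts: [7, 20, 30, 40, 51]

Fragments:
  [0,7): 7 bp
  [7,20): 13 bp
  [20,30): 10 bp
  [30,40): 10 bp
  [40,51): 11 bp
  [51,58): 7 bp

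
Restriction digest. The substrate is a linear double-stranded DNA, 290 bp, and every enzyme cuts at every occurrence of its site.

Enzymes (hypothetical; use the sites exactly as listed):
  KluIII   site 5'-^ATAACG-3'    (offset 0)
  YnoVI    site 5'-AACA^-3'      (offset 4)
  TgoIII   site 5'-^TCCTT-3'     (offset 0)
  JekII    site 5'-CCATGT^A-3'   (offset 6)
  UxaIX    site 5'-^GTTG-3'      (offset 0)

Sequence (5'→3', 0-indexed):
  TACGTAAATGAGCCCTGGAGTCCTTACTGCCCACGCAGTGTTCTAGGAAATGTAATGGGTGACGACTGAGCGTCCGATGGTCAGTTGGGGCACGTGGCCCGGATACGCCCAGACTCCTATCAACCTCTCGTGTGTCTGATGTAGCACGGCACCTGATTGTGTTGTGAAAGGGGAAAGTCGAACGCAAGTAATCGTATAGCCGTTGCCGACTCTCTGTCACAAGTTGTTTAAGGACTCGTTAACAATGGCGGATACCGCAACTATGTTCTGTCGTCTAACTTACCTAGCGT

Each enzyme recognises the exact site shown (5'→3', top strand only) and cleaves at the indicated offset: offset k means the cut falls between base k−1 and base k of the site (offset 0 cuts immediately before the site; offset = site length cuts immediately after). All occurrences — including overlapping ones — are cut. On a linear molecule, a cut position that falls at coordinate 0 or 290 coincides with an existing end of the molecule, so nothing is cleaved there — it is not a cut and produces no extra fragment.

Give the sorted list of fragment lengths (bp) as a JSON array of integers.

Scan for sites:
  KluIII (ATAACG, off=0): no sites
  YnoVI AACA/4: at [240] ⇒ [244]
  TgoIII TCCTT/0: at [20] ⇒ [20]
  JekII (CCATGTA, off=6): no sites
  UxaIX GTTG/0: at [83, 160, 201, 222] ⇒ [83, 160, 201, 222]

Pooled cuts: [20, 83, 160, 201, 222, 244]

Fragments:
  [0,20): 20 bp
  [20,83): 63 bp
  [83,160): 77 bp
  [160,201): 41 bp
  [201,222): 21 bp
  [222,244): 22 bp
  [244,290): 46 bp

[20,21,22,41,46,63,77]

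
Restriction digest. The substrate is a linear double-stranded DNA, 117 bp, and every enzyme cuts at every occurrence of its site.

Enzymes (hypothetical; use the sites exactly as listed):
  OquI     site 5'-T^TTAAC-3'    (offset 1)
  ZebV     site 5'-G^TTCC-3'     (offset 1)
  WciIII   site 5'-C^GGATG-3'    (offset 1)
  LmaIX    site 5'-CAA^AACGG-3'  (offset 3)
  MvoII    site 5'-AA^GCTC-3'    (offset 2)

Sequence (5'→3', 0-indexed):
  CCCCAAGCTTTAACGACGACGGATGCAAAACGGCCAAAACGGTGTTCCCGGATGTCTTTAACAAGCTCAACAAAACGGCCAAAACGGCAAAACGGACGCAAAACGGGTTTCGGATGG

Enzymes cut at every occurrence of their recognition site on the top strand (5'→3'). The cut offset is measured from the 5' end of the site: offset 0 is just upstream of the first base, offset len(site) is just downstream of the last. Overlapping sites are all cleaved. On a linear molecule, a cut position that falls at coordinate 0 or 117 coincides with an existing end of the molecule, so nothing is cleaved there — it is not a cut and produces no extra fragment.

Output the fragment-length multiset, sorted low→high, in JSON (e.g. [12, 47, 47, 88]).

Per-enzyme occurrences:
  OquI (TTTAAC, off=1): starts [8, 56] → cuts [9, 57]
  ZebV (GTTCC, off=1): starts [43] → cuts [44]
  WciIII (CGGATG, off=1): starts [19, 48, 110] → cuts [20, 49, 111]
  LmaIX (CAAAACGG, off=3): starts [25, 34, 70, 79, 87, 98] → cuts [28, 37, 73, 82, 90, 101]
  MvoII (AAGCTC, off=2): starts [62] → cuts [64]

All cut coordinates (distinct, sorted): [9, 20, 28, 37, 44, 49, 57, 64, 73, 82, 90, 101, 111]

Fragment lengths:
  [0,9): 9 bp
  [9,20): 11 bp
  [20,28): 8 bp
  [28,37): 9 bp
  [37,44): 7 bp
  [44,49): 5 bp
  [49,57): 8 bp
  [57,64): 7 bp
  [64,73): 9 bp
  [73,82): 9 bp
  [82,90): 8 bp
  [90,101): 11 bp
  [101,111): 10 bp
  [111,117): 6 bp

[5,6,7,7,8,8,8,9,9,9,9,10,11,11]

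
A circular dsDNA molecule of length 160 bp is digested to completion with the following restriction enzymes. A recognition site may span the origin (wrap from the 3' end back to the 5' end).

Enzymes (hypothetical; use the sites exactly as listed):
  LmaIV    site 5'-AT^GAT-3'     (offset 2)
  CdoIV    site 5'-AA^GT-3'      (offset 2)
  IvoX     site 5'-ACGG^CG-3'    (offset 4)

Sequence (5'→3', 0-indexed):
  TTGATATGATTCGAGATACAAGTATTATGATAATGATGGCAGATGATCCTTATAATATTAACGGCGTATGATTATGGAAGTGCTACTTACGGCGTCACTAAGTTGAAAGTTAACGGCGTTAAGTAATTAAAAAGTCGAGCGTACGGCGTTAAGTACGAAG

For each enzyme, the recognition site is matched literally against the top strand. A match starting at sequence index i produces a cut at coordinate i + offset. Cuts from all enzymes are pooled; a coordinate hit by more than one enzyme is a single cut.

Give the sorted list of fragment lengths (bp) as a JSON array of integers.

[5,6,6,6,7,7,7,8,8,9,10,10,11,13,13,14,20]

Site scan:
  LmaIV (ATGAT, off=2): starts [5, 26, 32, 42, 67] → cuts [7, 28, 34, 44, 69]
  CdoIV (AAGT, off=2): starts [19, 77, 99, 106, 120, 131, 150, 157] → cuts [21, 79, 101, 108, 122, 133, 152, 159]
  IvoX (ACGGCG, off=4): starts [60, 88, 112, 142] → cuts [64, 92, 116, 146]

All cut coordinates (distinct, sorted): [7, 21, 28, 34, 44, 64, 69, 79, 92, 101, 108, 116, 122, 133, 146, 152, 159]

Fragments:
  7→21: 14 bp
  21→28: 7 bp
  28→34: 6 bp
  34→44: 10 bp
  44→64: 20 bp
  64→69: 5 bp
  69→79: 10 bp
  79→92: 13 bp
  92→101: 9 bp
  101→108: 7 bp
  108→116: 8 bp
  116→122: 6 bp
  122→133: 11 bp
  133→146: 13 bp
  146→152: 6 bp
  152→159: 7 bp
  159→7 (wrap): 160-159+7 = 8 bp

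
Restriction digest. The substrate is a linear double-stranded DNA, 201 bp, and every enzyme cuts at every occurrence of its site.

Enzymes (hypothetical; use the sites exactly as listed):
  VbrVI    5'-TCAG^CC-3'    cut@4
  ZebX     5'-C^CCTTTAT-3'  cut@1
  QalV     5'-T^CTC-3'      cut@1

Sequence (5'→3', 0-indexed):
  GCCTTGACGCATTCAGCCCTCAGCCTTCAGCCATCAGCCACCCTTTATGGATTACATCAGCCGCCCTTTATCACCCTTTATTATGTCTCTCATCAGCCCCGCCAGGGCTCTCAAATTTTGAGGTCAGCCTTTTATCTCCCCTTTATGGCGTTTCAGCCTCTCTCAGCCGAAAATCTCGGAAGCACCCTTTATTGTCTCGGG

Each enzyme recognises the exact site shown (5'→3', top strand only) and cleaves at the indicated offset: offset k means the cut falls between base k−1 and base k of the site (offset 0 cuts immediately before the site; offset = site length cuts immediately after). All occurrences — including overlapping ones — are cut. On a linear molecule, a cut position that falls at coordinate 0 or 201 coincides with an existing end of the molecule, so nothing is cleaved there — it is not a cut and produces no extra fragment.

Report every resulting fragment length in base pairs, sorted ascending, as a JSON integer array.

Per-enzyme occurrences:
  VbrVI (TCAGCC, off=4): starts [12, 19, 26, 33, 56, 92, 123, 152, 162] → cuts [16, 23, 30, 37, 60, 96, 127, 156, 166]
  ZebX (CCCTTTAT, off=1): starts [40, 63, 73, 138, 184] → cuts [41, 64, 74, 139, 185]
  QalV (TCTC, off=1): starts [85, 87, 108, 134, 158, 160, 173, 194] → cuts [86, 88, 109, 135, 159, 161, 174, 195]

All cut coordinates (distinct, sorted): [16, 23, 30, 37, 41, 60, 64, 74, 86, 88, 96, 109, 127, 135, 139, 156, 159, 161, 166, 174, 185, 195]

Fragments:
  [0,16): 16 bp
  [16,23): 7 bp
  [23,30): 7 bp
  [30,37): 7 bp
  [37,41): 4 bp
  [41,60): 19 bp
  [60,64): 4 bp
  [64,74): 10 bp
  [74,86): 12 bp
  [86,88): 2 bp
  [88,96): 8 bp
  [96,109): 13 bp
  [109,127): 18 bp
  [127,135): 8 bp
  [135,139): 4 bp
  [139,156): 17 bp
  [156,159): 3 bp
  [159,161): 2 bp
  [161,166): 5 bp
  [166,174): 8 bp
  [174,185): 11 bp
  [185,195): 10 bp
  [195,201): 6 bp

[2,2,3,4,4,4,5,6,7,7,7,8,8,8,10,10,11,12,13,16,17,18,19]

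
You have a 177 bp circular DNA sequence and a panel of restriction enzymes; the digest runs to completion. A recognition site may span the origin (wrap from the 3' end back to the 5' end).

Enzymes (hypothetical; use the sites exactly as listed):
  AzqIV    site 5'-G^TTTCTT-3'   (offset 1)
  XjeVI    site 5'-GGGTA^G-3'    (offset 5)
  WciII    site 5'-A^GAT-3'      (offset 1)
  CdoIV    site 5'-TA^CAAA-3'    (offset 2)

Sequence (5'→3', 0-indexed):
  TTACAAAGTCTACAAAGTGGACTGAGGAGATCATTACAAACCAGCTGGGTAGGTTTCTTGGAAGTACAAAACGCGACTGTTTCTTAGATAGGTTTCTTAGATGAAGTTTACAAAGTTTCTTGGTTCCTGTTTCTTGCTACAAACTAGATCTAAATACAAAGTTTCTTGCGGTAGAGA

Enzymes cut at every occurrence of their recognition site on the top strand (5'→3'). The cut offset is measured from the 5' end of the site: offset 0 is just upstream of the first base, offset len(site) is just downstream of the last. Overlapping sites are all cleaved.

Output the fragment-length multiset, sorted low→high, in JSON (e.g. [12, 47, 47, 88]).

Per-enzyme occurrences:
  AzqIV GTTTCTT/1: at [52, 78, 91, 114, 128, 160] ⇒ [53, 79, 92, 115, 129, 161]
  XjeVI GGGTAG/5: at [46] ⇒ [51]
  WciII AGAT/1: at [27, 85, 98, 145, 174] ⇒ [28, 86, 99, 146, 175]
  CdoIV TACAAA/2: at [1, 10, 34, 64, 108, 137, 154] ⇒ [3, 12, 36, 66, 110, 139, 156]

Pooled cuts: [3, 12, 28, 36, 51, 53, 66, 79, 86, 92, 99, 110, 115, 129, 139, 146, 156, 161, 175]

Fragment lengths:
  3→12: 9 bp
  12→28: 16 bp
  28→36: 8 bp
  36→51: 15 bp
  51→53: 2 bp
  53→66: 13 bp
  66→79: 13 bp
  79→86: 7 bp
  86→92: 6 bp
  92→99: 7 bp
  99→110: 11 bp
  110→115: 5 bp
  115→129: 14 bp
  129→139: 10 bp
  139→146: 7 bp
  146→156: 10 bp
  156→161: 5 bp
  161→175: 14 bp
  175→3 (wrap): 177-175+3 = 5 bp

[2,5,5,5,6,7,7,7,8,9,10,10,11,13,13,14,14,15,16]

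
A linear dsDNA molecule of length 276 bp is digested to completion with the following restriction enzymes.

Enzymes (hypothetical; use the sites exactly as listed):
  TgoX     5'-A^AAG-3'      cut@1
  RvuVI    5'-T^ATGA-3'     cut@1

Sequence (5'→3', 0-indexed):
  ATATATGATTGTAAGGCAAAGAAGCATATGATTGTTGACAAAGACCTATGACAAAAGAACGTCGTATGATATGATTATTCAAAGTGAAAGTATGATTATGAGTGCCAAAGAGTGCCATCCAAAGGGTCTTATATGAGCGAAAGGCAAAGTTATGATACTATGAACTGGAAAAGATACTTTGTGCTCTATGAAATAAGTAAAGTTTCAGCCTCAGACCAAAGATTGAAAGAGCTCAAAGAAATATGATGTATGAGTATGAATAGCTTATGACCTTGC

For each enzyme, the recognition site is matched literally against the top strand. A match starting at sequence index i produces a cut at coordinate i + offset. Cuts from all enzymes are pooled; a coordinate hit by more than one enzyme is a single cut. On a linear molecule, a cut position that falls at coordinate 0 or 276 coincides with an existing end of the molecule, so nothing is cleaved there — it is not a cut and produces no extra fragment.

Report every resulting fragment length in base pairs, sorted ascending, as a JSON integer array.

[4,4,5,5,6,6,6,6,7,7,7,7,8,8,8,9,9,10,10,11,11,11,11,11,12,13,14,14,17,19]

Scan for sites:
  TgoX AAAG/1: at [17, 39, 53, 80, 86, 106, 120, 139, 145, 169, 198, 217, 225, 234] ⇒ [18, 40, 54, 81, 87, 107, 121, 140, 146, 170, 199, 218, 226, 235]
  RvuVI TATGA/1: at [3, 26, 46, 64, 69, 90, 96, 131, 150, 158, 186, 241, 248, 254, 265] ⇒ [4, 27, 47, 65, 70, 91, 97, 132, 151, 159, 187, 242, 249, 255, 266]

Pooled cuts: [4, 18, 27, 40, 47, 54, 65, 70, 81, 87, 91, 97, 107, 121, 132, 140, 146, 151, 159, 170, 187, 199, 218, 226, 235, 242, 249, 255, 266]

Fragments:
  [0,4): 4 bp
  [4,18): 14 bp
  [18,27): 9 bp
  [27,40): 13 bp
  [40,47): 7 bp
  [47,54): 7 bp
  [54,65): 11 bp
  [65,70): 5 bp
  [70,81): 11 bp
  [81,87): 6 bp
  [87,91): 4 bp
  [91,97): 6 bp
  [97,107): 10 bp
  [107,121): 14 bp
  [121,132): 11 bp
  [132,140): 8 bp
  [140,146): 6 bp
  [146,151): 5 bp
  [151,159): 8 bp
  [159,170): 11 bp
  [170,187): 17 bp
  [187,199): 12 bp
  [199,218): 19 bp
  [218,226): 8 bp
  [226,235): 9 bp
  [235,242): 7 bp
  [242,249): 7 bp
  [249,255): 6 bp
  [255,266): 11 bp
  [266,276): 10 bp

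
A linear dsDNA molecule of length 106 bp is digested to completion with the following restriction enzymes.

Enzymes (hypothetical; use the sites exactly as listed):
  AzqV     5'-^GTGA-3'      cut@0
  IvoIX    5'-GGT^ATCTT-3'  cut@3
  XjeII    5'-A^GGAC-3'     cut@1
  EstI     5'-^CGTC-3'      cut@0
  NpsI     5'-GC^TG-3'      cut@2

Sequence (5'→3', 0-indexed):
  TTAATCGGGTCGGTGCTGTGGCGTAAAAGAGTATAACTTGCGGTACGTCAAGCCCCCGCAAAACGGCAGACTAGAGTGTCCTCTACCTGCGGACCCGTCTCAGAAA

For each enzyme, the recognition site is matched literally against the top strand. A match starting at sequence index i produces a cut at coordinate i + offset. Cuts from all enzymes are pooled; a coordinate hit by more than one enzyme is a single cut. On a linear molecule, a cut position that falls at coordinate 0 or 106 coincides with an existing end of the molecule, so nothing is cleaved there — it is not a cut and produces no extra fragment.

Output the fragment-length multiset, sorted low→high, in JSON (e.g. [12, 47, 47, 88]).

[11,16,29,50]

Scan for sites:
  AzqV (GTGA, off=0): no sites
  IvoIX (GGTATCTT, off=3): no sites
  XjeII (AGGAC, off=1): no sites
  EstI (CGTC, off=0): starts [45, 95] → cuts [45, 95]
  NpsI (GCTG, off=2): starts [14] → cuts [16]

Pooled cuts: [16, 45, 95]

Fragment lengths:
  [0,16): 16 bp
  [16,45): 29 bp
  [45,95): 50 bp
  [95,106): 11 bp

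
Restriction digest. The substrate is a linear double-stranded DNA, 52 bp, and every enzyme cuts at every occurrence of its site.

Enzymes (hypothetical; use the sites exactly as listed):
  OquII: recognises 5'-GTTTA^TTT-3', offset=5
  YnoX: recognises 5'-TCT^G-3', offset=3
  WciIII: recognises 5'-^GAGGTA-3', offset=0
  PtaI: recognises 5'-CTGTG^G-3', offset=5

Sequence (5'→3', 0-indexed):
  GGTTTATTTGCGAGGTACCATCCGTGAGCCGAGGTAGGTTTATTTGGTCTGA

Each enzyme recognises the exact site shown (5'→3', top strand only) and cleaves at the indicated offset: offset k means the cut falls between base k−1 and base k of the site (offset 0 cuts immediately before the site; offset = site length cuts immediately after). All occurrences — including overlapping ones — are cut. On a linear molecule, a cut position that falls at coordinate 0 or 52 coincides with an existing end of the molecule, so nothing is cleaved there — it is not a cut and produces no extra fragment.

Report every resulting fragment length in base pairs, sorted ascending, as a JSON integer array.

[2,5,6,8,12,19]

Per-enzyme occurrences:
  OquII GTTTATTT/5: at [1, 37] ⇒ [6, 42]
  YnoX TCTG/3: at [47] ⇒ [50]
  WciIII GAGGTA/0: at [11, 30] ⇒ [11, 30]
  PtaI (CTGTGG, off=5): no sites

All cut coordinates (distinct, sorted): [6, 11, 30, 42, 50]

Fragments:
  [0,6): 6 bp
  [6,11): 5 bp
  [11,30): 19 bp
  [30,42): 12 bp
  [42,50): 8 bp
  [50,52): 2 bp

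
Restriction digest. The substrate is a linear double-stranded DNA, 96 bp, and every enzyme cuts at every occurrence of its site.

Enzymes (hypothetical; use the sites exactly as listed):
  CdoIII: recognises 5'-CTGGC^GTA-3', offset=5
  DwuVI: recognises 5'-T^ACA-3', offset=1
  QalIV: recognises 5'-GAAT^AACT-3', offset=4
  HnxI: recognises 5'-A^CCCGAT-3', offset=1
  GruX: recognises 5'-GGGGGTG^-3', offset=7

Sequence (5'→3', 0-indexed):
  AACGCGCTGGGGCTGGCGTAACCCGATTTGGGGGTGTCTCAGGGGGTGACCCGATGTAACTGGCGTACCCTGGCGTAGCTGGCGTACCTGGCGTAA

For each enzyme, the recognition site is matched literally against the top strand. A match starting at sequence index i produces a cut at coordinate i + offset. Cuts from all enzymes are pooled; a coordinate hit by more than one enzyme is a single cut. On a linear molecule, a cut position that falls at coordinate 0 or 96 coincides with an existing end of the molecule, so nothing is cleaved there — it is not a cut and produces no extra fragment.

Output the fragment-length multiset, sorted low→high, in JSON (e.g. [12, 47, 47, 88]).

[1,4,4,9,9,10,12,15,15,17]

Scan for sites:
  CdoIII (CTGGCGTA, off=5): starts [12, 59, 69, 78, 87] → cuts [17, 64, 74, 83, 92]
  DwuVI (TACA, off=1): no sites
  QalIV (GAATAACT, off=4): no sites
  HnxI (ACCCGAT, off=1): starts [20, 48] → cuts [21, 49]
  GruX (GGGGGTG, off=7): starts [29, 41] → cuts [36, 48]

All cut coordinates (distinct, sorted): [17, 21, 36, 48, 49, 64, 74, 83, 92]

Fragments:
  [0,17): 17 bp
  [17,21): 4 bp
  [21,36): 15 bp
  [36,48): 12 bp
  [48,49): 1 bp
  [49,64): 15 bp
  [64,74): 10 bp
  [74,83): 9 bp
  [83,92): 9 bp
  [92,96): 4 bp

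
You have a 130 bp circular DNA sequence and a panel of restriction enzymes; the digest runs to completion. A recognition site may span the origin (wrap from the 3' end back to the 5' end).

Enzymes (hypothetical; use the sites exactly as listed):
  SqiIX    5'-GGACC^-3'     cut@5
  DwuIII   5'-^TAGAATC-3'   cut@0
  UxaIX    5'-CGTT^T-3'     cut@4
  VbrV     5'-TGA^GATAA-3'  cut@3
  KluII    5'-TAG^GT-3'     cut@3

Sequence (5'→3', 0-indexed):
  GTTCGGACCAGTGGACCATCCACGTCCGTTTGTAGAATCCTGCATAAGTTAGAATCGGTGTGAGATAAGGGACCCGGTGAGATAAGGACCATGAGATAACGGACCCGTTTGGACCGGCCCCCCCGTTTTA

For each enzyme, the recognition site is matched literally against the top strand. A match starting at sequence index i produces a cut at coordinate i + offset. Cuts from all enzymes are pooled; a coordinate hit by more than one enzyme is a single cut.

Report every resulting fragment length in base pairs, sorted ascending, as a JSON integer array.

Scan for sites:
  SqiIX GGACC/5: at [4, 12, 69, 85, 100, 110] ⇒ [9, 17, 74, 90, 105, 115]
  DwuIII TAGAATC/0: at [32, 49] ⇒ [32, 49]
  UxaIX CGTTT/4: at [26, 105, 123] ⇒ [30, 109, 127]
  VbrV TGAGATAA/3: at [60, 77, 91] ⇒ [63, 80, 94]
  KluII (TAGGT, off=3): no sites

Pooled cuts: [9, 17, 30, 32, 49, 63, 74, 80, 90, 94, 105, 109, 115, 127]

Fragments:
  9→17: 8 bp
  17→30: 13 bp
  30→32: 2 bp
  32→49: 17 bp
  49→63: 14 bp
  63→74: 11 bp
  74→80: 6 bp
  80→90: 10 bp
  90→94: 4 bp
  94→105: 11 bp
  105→109: 4 bp
  109→115: 6 bp
  115→127: 12 bp
  127→9 (wrap): 130-127+9 = 12 bp

[2,4,4,6,6,8,10,11,11,12,12,13,14,17]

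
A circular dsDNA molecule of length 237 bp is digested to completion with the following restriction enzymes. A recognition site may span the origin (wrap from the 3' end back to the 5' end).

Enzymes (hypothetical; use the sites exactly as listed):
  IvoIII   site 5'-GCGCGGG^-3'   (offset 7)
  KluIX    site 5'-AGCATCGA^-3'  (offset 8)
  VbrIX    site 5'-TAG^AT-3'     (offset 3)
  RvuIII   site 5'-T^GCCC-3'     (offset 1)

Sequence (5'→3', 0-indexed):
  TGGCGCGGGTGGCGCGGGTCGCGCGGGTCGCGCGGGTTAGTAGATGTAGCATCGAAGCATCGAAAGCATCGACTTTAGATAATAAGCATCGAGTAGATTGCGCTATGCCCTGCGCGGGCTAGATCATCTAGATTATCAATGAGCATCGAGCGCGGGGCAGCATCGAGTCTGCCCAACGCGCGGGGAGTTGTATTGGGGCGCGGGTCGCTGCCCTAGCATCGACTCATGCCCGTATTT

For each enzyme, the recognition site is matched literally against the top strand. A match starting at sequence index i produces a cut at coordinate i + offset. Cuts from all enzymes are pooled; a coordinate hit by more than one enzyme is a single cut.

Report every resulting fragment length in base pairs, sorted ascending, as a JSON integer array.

[4,4,4,5,5,6,7,7,8,9,9,9,9,9,10,10,12,12,13,14,14,18,19,20]

Site scan:
  IvoIII GCGCGGG/7: at [2, 11, 20, 29, 111, 149, 177, 197] ⇒ [9, 18, 27, 36, 118, 156, 184, 204]
  KluIX AGCATCGA/8: at [47, 55, 64, 84, 141, 158, 214] ⇒ [55, 63, 72, 92, 149, 166, 222]
  VbrIX TAGAT/3: at [40, 75, 93, 119, 128] ⇒ [43, 78, 96, 122, 131]
  RvuIII TGCCC/1: at [105, 169, 208, 226] ⇒ [106, 170, 209, 227]

All cut coordinates (distinct, sorted): [9, 18, 27, 36, 43, 55, 63, 72, 78, 92, 96, 106, 118, 122, 131, 149, 156, 166, 170, 184, 204, 209, 222, 227]

Fragments:
  9→18: 9 bp
  18→27: 9 bp
  27→36: 9 bp
  36→43: 7 bp
  43→55: 12 bp
  55→63: 8 bp
  63→72: 9 bp
  72→78: 6 bp
  78→92: 14 bp
  92→96: 4 bp
  96→106: 10 bp
  106→118: 12 bp
  118→122: 4 bp
  122→131: 9 bp
  131→149: 18 bp
  149→156: 7 bp
  156→166: 10 bp
  166→170: 4 bp
  170→184: 14 bp
  184→204: 20 bp
  204→209: 5 bp
  209→222: 13 bp
  222→227: 5 bp
  227→9 (wrap): 237-227+9 = 19 bp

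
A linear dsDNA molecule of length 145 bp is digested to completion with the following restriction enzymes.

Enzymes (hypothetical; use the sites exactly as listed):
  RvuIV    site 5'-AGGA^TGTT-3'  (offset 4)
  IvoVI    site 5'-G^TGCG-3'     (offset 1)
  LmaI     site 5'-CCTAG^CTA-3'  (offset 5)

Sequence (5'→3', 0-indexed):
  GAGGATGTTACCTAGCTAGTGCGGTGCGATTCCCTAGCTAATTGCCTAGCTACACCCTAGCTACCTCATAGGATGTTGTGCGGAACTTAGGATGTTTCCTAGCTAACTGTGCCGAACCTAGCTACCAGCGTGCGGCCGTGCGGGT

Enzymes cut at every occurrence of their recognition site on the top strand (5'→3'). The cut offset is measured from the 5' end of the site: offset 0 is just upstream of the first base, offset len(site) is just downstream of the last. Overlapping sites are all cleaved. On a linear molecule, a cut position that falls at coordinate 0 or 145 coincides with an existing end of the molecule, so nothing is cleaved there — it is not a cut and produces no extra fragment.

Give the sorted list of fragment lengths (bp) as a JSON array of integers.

[4,5,5,5,7,8,9,10,10,11,12,13,13,14,19]

Site scan:
  RvuIV AGGATGTT/4: at [1, 69, 88] ⇒ [5, 73, 92]
  IvoVI GTGCG/1: at [18, 23, 77, 129, 137] ⇒ [19, 24, 78, 130, 138]
  LmaI CCTAGCTA/5: at [10, 32, 44, 55, 97, 116] ⇒ [15, 37, 49, 60, 102, 121]

Pooled cuts: [5, 15, 19, 24, 37, 49, 60, 73, 78, 92, 102, 121, 130, 138]

Fragments:
  [0,5): 5 bp
  [5,15): 10 bp
  [15,19): 4 bp
  [19,24): 5 bp
  [24,37): 13 bp
  [37,49): 12 bp
  [49,60): 11 bp
  [60,73): 13 bp
  [73,78): 5 bp
  [78,92): 14 bp
  [92,102): 10 bp
  [102,121): 19 bp
  [121,130): 9 bp
  [130,138): 8 bp
  [138,145): 7 bp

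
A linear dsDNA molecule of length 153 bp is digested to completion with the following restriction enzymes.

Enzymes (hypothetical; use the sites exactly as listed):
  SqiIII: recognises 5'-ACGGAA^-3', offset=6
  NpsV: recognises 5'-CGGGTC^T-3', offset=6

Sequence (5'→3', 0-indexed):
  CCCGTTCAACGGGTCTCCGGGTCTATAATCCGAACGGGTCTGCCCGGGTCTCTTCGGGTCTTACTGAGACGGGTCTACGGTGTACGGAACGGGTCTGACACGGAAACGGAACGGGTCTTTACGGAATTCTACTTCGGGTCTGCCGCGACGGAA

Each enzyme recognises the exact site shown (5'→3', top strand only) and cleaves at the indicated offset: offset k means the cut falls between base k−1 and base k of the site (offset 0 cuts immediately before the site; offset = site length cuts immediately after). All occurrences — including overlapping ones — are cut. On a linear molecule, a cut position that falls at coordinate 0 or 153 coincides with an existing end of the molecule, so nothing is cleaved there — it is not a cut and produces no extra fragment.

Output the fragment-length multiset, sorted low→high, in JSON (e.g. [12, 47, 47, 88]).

Site scan:
  SqiIII (ACGGAA, off=6): starts [83, 99, 105, 120, 147] → cuts [89, 105, 111, 126] (position 153 is a terminus of the linear molecule — no cut)
  NpsV (CGGGTCT, off=6): starts [9, 17, 34, 44, 54, 69, 89, 111, 134] → cuts [15, 23, 40, 50, 60, 75, 95, 117, 140]

All cut coordinates (distinct, sorted): [15, 23, 40, 50, 60, 75, 89, 95, 105, 111, 117, 126, 140]

Fragments:
  [0,15): 15 bp
  [15,23): 8 bp
  [23,40): 17 bp
  [40,50): 10 bp
  [50,60): 10 bp
  [60,75): 15 bp
  [75,89): 14 bp
  [89,95): 6 bp
  [95,105): 10 bp
  [105,111): 6 bp
  [111,117): 6 bp
  [117,126): 9 bp
  [126,140): 14 bp
  [140,153): 13 bp

[6,6,6,8,9,10,10,10,13,14,14,15,15,17]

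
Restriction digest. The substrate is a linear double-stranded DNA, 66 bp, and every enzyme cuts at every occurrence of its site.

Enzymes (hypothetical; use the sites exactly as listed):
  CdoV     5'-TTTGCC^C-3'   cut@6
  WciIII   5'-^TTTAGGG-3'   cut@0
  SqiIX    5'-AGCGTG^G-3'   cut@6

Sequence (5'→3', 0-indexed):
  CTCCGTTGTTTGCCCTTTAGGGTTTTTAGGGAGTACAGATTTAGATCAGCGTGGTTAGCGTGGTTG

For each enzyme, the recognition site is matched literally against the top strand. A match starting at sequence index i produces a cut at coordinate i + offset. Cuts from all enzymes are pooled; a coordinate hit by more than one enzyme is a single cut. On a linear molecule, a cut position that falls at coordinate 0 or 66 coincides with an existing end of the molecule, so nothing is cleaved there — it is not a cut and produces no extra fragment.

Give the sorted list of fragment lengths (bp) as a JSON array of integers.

[1,4,9,9,14,29]

Scan for sites:
  CdoV (TTTGCCC, off=6): starts [8] → cuts [14]
  WciIII (TTTAGGG, off=0): starts [15, 24] → cuts [15, 24]
  SqiIX (AGCGTGG, off=6): starts [47, 56] → cuts [53, 62]

All cut coordinates (distinct, sorted): [14, 15, 24, 53, 62]

Fragment lengths:
  [0,14): 14 bp
  [14,15): 1 bp
  [15,24): 9 bp
  [24,53): 29 bp
  [53,62): 9 bp
  [62,66): 4 bp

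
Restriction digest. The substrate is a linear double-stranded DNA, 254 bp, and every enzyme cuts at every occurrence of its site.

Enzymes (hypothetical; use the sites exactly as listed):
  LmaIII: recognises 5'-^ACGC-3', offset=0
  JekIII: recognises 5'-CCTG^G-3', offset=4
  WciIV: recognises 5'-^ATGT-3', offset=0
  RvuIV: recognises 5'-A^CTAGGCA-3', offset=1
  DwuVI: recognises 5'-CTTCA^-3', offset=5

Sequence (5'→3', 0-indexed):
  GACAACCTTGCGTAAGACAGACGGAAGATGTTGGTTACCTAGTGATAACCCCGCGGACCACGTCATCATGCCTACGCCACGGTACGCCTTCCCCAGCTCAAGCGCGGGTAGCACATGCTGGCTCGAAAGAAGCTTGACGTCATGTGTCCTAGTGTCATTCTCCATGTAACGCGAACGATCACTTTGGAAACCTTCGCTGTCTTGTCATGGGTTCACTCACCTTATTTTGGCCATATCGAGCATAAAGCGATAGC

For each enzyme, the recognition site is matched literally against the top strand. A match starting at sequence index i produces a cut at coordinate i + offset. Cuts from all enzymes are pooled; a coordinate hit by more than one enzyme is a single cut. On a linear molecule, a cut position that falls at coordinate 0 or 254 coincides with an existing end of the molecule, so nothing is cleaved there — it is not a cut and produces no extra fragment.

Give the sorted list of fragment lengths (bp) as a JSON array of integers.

Per-enzyme occurrences:
  LmaIII ACGC/0: at [73, 83, 168] ⇒ [73, 83, 168]
  JekIII (CCTGG, off=4): no sites
  WciIV ATGT/0: at [27, 141, 163] ⇒ [27, 141, 163]
  RvuIV (ACTAGGCA, off=1): no sites
  DwuVI (CTTCA, off=5): no sites

Pooled cuts: [27, 73, 83, 141, 163, 168]

Fragment lengths:
  [0,27): 27 bp
  [27,73): 46 bp
  [73,83): 10 bp
  [83,141): 58 bp
  [141,163): 22 bp
  [163,168): 5 bp
  [168,254): 86 bp

[5,10,22,27,46,58,86]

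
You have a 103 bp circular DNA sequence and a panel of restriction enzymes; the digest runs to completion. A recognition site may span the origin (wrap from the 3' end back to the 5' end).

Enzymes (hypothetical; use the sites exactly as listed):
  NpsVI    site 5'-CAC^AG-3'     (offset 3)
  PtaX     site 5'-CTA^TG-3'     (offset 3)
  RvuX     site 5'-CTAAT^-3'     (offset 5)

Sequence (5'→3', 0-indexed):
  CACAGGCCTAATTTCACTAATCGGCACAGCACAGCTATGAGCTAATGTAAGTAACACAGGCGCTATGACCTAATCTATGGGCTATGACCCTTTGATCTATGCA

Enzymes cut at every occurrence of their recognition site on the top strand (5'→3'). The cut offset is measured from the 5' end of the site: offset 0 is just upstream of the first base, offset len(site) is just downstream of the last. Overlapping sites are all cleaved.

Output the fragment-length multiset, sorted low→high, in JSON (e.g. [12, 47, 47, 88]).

[3,5,5,6,7,7,8,9,9,9,9,11,15]

Site scan:
  NpsVI (CACAG, off=3): starts [0, 24, 29, 54] → cuts [3, 27, 32, 57]
  PtaX (CTATG, off=3): starts [34, 62, 74, 81, 96] → cuts [37, 65, 77, 84, 99]
  RvuX (CTAAT, off=5): starts [7, 16, 41, 69] → cuts [12, 21, 46, 74]

Pooled cuts: [3, 12, 21, 27, 32, 37, 46, 57, 65, 74, 77, 84, 99]

Fragments:
  3→12: 9 bp
  12→21: 9 bp
  21→27: 6 bp
  27→32: 5 bp
  32→37: 5 bp
  37→46: 9 bp
  46→57: 11 bp
  57→65: 8 bp
  65→74: 9 bp
  74→77: 3 bp
  77→84: 7 bp
  84→99: 15 bp
  99→3 (wrap): 103-99+3 = 7 bp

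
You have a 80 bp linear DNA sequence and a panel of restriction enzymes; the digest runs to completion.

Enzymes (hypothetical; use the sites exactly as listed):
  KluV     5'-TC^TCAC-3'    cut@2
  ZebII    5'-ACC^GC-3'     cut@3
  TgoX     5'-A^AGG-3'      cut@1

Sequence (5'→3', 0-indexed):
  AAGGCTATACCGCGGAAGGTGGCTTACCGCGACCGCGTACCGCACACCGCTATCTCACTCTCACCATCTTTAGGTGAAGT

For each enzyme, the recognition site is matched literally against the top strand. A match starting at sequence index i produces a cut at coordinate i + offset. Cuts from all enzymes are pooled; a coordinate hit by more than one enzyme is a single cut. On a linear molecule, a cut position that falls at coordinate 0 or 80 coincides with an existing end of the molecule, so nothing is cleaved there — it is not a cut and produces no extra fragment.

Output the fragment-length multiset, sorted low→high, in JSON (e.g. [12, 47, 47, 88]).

Scan for sites:
  KluV TCTCAC/2: at [52, 58] ⇒ [54, 60]
  ZebII ACCGC/3: at [8, 25, 31, 38, 45] ⇒ [11, 28, 34, 41, 48]
  TgoX AAGG/1: at [0, 15] ⇒ [1, 16]

All cut coordinates (distinct, sorted): [1, 11, 16, 28, 34, 41, 48, 54, 60]

Fragments:
  [0,1): 1 bp
  [1,11): 10 bp
  [11,16): 5 bp
  [16,28): 12 bp
  [28,34): 6 bp
  [34,41): 7 bp
  [41,48): 7 bp
  [48,54): 6 bp
  [54,60): 6 bp
  [60,80): 20 bp

[1,5,6,6,6,7,7,10,12,20]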